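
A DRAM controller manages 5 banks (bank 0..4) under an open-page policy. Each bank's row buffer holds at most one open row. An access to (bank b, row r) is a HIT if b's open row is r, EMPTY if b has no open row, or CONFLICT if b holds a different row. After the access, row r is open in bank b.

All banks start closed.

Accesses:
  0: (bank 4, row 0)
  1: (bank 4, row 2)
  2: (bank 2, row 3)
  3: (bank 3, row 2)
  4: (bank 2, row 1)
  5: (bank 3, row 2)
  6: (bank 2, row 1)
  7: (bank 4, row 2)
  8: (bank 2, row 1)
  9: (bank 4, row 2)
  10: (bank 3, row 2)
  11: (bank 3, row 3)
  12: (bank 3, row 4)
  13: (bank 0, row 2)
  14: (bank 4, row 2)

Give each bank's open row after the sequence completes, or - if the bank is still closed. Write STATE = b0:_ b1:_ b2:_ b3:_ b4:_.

#0 (4,0) E
#1 (4,2) C  (was 0)
#2 (2,3) E
#3 (3,2) E
#4 (2,1) C  (was 3)
#5 (3,2) H  (was 2)
#6 (2,1) H  (was 1)
#7 (4,2) H  (was 2)
#8 (2,1) H  (was 1)
#9 (4,2) H  (was 2)
#10 (3,2) H  (was 2)
#11 (3,3) C  (was 2)
#12 (3,4) C  (was 3)
#13 (0,2) E
#14 (4,2) H  (was 2)

STATE = b0:2 b1:- b2:1 b3:4 b4:2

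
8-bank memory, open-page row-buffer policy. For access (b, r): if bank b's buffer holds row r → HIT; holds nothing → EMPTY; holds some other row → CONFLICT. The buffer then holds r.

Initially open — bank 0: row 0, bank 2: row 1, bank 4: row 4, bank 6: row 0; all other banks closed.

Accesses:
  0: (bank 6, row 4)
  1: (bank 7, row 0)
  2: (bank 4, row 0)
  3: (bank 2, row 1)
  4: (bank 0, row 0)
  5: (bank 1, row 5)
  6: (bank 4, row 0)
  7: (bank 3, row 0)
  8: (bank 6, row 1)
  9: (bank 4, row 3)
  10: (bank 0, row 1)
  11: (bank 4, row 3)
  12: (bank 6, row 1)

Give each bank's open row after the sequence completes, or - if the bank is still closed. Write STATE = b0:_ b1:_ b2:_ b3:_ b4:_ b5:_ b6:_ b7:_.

STATE = b0:1 b1:5 b2:1 b3:0 b4:3 b5:- b6:1 b7:0

  [0] b6 r4: had r0 ⇒ C
  [1] b7 r0: no row ⇒ E
  [2] b4 r0: had r4 ⇒ C
  [3] b2 r1: had r1 ⇒ H
  [4] b0 r0: had r0 ⇒ H
  [5] b1 r5: no row ⇒ E
  [6] b4 r0: had r0 ⇒ H
  [7] b3 r0: no row ⇒ E
  [8] b6 r1: had r4 ⇒ C
  [9] b4 r3: had r0 ⇒ C
  [10] b0 r1: had r0 ⇒ C
  [11] b4 r3: had r3 ⇒ H
  [12] b6 r1: had r1 ⇒ H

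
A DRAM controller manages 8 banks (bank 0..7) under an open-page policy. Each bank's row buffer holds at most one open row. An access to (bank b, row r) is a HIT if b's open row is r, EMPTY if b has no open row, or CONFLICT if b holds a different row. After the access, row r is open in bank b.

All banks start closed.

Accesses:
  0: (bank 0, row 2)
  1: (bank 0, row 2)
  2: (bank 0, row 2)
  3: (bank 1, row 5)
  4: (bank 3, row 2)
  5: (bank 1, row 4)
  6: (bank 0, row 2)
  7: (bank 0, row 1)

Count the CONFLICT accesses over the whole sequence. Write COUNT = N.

  [0] b0 r2: no row ⇒ E
  [1] b0 r2: had r2 ⇒ H
  [2] b0 r2: had r2 ⇒ H
  [3] b1 r5: no row ⇒ E
  [4] b3 r2: no row ⇒ E
  [5] b1 r4: had r5 ⇒ C
  [6] b0 r2: had r2 ⇒ H
  [7] b0 r1: had r2 ⇒ C

COUNT = 2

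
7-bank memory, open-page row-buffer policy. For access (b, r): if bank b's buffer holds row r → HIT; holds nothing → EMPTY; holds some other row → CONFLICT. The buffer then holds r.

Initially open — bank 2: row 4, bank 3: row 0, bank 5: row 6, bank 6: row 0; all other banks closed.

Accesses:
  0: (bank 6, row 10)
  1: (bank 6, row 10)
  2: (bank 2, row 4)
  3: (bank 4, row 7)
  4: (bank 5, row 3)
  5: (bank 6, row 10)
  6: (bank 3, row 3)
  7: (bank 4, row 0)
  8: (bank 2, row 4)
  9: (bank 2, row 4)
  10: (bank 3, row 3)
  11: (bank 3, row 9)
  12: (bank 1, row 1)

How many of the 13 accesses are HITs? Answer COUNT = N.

  [0] b6 r10: had r0 ⇒ C
  [1] b6 r10: had r10 ⇒ H
  [2] b2 r4: had r4 ⇒ H
  [3] b4 r7: no row ⇒ E
  [4] b5 r3: had r6 ⇒ C
  [5] b6 r10: had r10 ⇒ H
  [6] b3 r3: had r0 ⇒ C
  [7] b4 r0: had r7 ⇒ C
  [8] b2 r4: had r4 ⇒ H
  [9] b2 r4: had r4 ⇒ H
  [10] b3 r3: had r3 ⇒ H
  [11] b3 r9: had r3 ⇒ C
  [12] b1 r1: no row ⇒ E

COUNT = 6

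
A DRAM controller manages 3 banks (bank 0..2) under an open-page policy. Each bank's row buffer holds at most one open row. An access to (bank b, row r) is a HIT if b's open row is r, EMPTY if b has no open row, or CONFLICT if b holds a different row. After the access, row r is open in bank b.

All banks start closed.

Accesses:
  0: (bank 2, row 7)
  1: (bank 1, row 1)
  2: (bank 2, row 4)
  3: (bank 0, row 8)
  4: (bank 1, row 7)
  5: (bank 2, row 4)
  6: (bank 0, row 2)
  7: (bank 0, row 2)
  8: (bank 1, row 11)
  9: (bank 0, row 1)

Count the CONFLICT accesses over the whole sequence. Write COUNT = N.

#0 (2,7) E
#1 (1,1) E
#2 (2,4) C  (was 7)
#3 (0,8) E
#4 (1,7) C  (was 1)
#5 (2,4) H  (was 4)
#6 (0,2) C  (was 8)
#7 (0,2) H  (was 2)
#8 (1,11) C  (was 7)
#9 (0,1) C  (was 2)

COUNT = 5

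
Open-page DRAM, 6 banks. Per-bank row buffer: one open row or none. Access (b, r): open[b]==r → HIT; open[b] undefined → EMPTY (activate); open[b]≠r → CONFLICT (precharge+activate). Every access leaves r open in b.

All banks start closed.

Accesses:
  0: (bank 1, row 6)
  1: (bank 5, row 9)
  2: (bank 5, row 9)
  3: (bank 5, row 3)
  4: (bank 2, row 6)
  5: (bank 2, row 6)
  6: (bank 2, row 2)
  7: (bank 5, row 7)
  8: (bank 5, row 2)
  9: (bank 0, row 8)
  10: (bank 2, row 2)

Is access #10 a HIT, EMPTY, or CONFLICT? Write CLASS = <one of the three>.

#0 (1,6) E
#1 (5,9) E
#2 (5,9) H  (was 9)
#3 (5,3) C  (was 9)
#4 (2,6) E
#5 (2,6) H  (was 6)
#6 (2,2) C  (was 6)
#7 (5,7) C  (was 3)
#8 (5,2) C  (was 7)
#9 (0,8) E
#10 (2,2) H  (was 2)

CLASS = HIT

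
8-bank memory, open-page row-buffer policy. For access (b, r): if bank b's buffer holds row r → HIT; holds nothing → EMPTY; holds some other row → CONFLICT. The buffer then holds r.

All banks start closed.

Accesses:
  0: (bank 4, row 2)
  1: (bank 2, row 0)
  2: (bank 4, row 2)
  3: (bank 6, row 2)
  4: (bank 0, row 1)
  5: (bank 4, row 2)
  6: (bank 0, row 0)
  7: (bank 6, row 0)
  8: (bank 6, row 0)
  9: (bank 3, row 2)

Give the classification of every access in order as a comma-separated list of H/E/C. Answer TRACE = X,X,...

#0 (4,2) E
#1 (2,0) E
#2 (4,2) H  (was 2)
#3 (6,2) E
#4 (0,1) E
#5 (4,2) H  (was 2)
#6 (0,0) C  (was 1)
#7 (6,0) C  (was 2)
#8 (6,0) H  (was 0)
#9 (3,2) E

TRACE = E,E,H,E,E,H,C,C,H,E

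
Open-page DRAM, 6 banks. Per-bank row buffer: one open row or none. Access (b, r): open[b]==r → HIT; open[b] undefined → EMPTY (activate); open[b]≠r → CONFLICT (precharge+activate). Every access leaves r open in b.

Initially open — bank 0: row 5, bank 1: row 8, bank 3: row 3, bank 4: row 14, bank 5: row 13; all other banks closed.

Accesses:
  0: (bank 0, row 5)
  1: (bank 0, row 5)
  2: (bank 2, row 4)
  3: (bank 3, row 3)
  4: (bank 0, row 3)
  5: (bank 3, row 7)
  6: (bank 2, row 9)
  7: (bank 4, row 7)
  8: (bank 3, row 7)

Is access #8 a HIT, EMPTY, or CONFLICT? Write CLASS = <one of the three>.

CLASS = HIT

step 0: bank0 5->5 [HIT]
step 1: bank0 5->5 [HIT]
step 2: bank2 None->4 [EMPTY]
step 3: bank3 3->3 [HIT]
step 4: bank0 5->3 [CONFLICT]
step 5: bank3 3->7 [CONFLICT]
step 6: bank2 4->9 [CONFLICT]
step 7: bank4 14->7 [CONFLICT]
step 8: bank3 7->7 [HIT]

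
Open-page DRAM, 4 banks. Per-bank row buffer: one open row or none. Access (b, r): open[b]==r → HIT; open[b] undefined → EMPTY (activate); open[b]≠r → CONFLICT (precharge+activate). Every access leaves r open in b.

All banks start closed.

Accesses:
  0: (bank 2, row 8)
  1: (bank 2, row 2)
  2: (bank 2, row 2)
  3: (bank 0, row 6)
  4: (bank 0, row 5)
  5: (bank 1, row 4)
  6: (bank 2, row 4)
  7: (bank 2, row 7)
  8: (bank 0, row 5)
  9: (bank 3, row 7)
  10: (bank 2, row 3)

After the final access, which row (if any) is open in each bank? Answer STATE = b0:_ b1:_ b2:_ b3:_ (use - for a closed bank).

  [0] b2 r8: no row ⇒ E
  [1] b2 r2: had r8 ⇒ C
  [2] b2 r2: had r2 ⇒ H
  [3] b0 r6: no row ⇒ E
  [4] b0 r5: had r6 ⇒ C
  [5] b1 r4: no row ⇒ E
  [6] b2 r4: had r2 ⇒ C
  [7] b2 r7: had r4 ⇒ C
  [8] b0 r5: had r5 ⇒ H
  [9] b3 r7: no row ⇒ E
  [10] b2 r3: had r7 ⇒ C

STATE = b0:5 b1:4 b2:3 b3:7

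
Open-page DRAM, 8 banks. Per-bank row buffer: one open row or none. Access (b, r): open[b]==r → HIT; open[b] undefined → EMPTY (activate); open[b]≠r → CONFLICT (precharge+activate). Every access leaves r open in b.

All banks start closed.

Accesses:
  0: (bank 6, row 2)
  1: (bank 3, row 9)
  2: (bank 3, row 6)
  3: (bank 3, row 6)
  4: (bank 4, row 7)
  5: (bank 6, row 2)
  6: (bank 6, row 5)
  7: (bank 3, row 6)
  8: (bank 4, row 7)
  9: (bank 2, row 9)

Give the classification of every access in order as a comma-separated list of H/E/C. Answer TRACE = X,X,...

0: bank 6 row 2 — prev None → EMPTY
1: bank 3 row 9 — prev None → EMPTY
2: bank 3 row 6 — prev 9 → CONFLICT
3: bank 3 row 6 — prev 6 → HIT
4: bank 4 row 7 — prev None → EMPTY
5: bank 6 row 2 — prev 2 → HIT
6: bank 6 row 5 — prev 2 → CONFLICT
7: bank 3 row 6 — prev 6 → HIT
8: bank 4 row 7 — prev 7 → HIT
9: bank 2 row 9 — prev None → EMPTY

TRACE = E,E,C,H,E,H,C,H,H,E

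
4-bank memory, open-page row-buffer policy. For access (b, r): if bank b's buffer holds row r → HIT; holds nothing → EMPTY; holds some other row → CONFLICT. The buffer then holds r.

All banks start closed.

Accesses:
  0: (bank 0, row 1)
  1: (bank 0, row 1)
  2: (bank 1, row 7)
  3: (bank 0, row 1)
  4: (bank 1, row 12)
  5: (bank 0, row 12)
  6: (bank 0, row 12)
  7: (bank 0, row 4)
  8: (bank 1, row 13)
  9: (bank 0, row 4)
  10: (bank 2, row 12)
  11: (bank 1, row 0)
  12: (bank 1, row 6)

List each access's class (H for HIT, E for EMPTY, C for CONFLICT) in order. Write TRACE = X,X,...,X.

TRACE = E,H,E,H,C,C,H,C,C,H,E,C,C

  [0] b0 r1: no row ⇒ E
  [1] b0 r1: had r1 ⇒ H
  [2] b1 r7: no row ⇒ E
  [3] b0 r1: had r1 ⇒ H
  [4] b1 r12: had r7 ⇒ C
  [5] b0 r12: had r1 ⇒ C
  [6] b0 r12: had r12 ⇒ H
  [7] b0 r4: had r12 ⇒ C
  [8] b1 r13: had r12 ⇒ C
  [9] b0 r4: had r4 ⇒ H
  [10] b2 r12: no row ⇒ E
  [11] b1 r0: had r13 ⇒ C
  [12] b1 r6: had r0 ⇒ C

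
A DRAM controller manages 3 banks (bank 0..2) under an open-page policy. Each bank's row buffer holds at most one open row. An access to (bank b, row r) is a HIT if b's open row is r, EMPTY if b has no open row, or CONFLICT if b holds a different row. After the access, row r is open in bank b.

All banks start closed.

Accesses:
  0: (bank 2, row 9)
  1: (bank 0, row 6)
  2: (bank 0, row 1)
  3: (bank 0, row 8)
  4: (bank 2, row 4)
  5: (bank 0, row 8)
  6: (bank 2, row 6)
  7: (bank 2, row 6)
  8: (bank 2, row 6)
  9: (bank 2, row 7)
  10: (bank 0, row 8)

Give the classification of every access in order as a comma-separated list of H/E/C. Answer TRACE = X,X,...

TRACE = E,E,C,C,C,H,C,H,H,C,H

0: bank 2 row 9 — prev None → EMPTY
1: bank 0 row 6 — prev None → EMPTY
2: bank 0 row 1 — prev 6 → CONFLICT
3: bank 0 row 8 — prev 1 → CONFLICT
4: bank 2 row 4 — prev 9 → CONFLICT
5: bank 0 row 8 — prev 8 → HIT
6: bank 2 row 6 — prev 4 → CONFLICT
7: bank 2 row 6 — prev 6 → HIT
8: bank 2 row 6 — prev 6 → HIT
9: bank 2 row 7 — prev 6 → CONFLICT
10: bank 0 row 8 — prev 8 → HIT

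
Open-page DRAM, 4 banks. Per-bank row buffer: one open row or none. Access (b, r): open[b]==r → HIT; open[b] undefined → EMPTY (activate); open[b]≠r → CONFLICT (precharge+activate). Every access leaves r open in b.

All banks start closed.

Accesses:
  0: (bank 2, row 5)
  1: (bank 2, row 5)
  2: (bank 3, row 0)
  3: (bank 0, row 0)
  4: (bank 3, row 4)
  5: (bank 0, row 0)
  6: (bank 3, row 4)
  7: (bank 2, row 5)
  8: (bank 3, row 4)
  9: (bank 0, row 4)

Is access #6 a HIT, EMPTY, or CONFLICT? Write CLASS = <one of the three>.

#0 (2,5) E
#1 (2,5) H  (was 5)
#2 (3,0) E
#3 (0,0) E
#4 (3,4) C  (was 0)
#5 (0,0) H  (was 0)
#6 (3,4) H  (was 4)
#7 (2,5) H  (was 5)
#8 (3,4) H  (was 4)
#9 (0,4) C  (was 0)

CLASS = HIT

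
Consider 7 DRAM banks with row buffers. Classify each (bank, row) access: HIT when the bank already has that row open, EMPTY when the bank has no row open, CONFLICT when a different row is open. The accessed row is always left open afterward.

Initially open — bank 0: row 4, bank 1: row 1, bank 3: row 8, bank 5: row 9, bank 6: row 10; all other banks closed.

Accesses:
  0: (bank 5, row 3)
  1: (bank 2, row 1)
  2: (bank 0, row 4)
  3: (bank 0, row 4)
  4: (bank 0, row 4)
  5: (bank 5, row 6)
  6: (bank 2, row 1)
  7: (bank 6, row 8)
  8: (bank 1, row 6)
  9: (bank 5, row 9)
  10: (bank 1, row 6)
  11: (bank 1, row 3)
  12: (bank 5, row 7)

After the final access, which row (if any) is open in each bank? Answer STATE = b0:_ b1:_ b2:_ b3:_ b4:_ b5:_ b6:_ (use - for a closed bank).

STATE = b0:4 b1:3 b2:1 b3:8 b4:- b5:7 b6:8

#0 (5,3) C  (was 9)
#1 (2,1) E
#2 (0,4) H  (was 4)
#3 (0,4) H  (was 4)
#4 (0,4) H  (was 4)
#5 (5,6) C  (was 3)
#6 (2,1) H  (was 1)
#7 (6,8) C  (was 10)
#8 (1,6) C  (was 1)
#9 (5,9) C  (was 6)
#10 (1,6) H  (was 6)
#11 (1,3) C  (was 6)
#12 (5,7) C  (was 9)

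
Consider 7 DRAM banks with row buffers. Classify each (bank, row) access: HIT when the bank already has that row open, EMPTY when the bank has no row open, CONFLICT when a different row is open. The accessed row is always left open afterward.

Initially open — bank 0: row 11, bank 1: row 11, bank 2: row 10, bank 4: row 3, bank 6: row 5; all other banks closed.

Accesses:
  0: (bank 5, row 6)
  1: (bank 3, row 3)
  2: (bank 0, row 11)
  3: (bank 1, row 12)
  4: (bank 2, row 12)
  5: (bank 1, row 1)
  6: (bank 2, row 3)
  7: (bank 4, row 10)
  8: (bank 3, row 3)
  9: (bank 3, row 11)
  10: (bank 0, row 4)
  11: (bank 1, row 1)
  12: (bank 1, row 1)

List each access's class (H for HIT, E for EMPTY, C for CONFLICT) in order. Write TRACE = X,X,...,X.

TRACE = E,E,H,C,C,C,C,C,H,C,C,H,H

  [0] b5 r6: no row ⇒ E
  [1] b3 r3: no row ⇒ E
  [2] b0 r11: had r11 ⇒ H
  [3] b1 r12: had r11 ⇒ C
  [4] b2 r12: had r10 ⇒ C
  [5] b1 r1: had r12 ⇒ C
  [6] b2 r3: had r12 ⇒ C
  [7] b4 r10: had r3 ⇒ C
  [8] b3 r3: had r3 ⇒ H
  [9] b3 r11: had r3 ⇒ C
  [10] b0 r4: had r11 ⇒ C
  [11] b1 r1: had r1 ⇒ H
  [12] b1 r1: had r1 ⇒ H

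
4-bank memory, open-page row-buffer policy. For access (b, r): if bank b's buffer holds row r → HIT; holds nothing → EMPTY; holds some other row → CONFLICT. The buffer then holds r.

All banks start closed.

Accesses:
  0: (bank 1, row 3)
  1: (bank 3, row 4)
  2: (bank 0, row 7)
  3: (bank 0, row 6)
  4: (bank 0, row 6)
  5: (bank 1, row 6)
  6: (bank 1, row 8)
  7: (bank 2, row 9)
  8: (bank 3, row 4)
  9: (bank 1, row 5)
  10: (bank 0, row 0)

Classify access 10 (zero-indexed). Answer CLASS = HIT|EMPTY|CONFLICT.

CLASS = CONFLICT

step 0: bank1 None->3 [EMPTY]
step 1: bank3 None->4 [EMPTY]
step 2: bank0 None->7 [EMPTY]
step 3: bank0 7->6 [CONFLICT]
step 4: bank0 6->6 [HIT]
step 5: bank1 3->6 [CONFLICT]
step 6: bank1 6->8 [CONFLICT]
step 7: bank2 None->9 [EMPTY]
step 8: bank3 4->4 [HIT]
step 9: bank1 8->5 [CONFLICT]
step 10: bank0 6->0 [CONFLICT]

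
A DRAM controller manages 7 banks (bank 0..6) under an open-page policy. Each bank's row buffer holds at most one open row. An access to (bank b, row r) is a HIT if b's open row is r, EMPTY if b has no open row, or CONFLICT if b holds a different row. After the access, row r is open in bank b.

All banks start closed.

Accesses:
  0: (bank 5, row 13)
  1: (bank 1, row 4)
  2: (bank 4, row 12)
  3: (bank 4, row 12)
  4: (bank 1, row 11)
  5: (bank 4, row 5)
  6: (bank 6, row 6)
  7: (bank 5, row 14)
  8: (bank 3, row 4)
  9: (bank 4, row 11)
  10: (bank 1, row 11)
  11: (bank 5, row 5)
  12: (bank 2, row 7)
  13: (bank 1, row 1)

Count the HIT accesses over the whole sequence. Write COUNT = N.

COUNT = 2

step 0: bank5 None->13 [EMPTY]
step 1: bank1 None->4 [EMPTY]
step 2: bank4 None->12 [EMPTY]
step 3: bank4 12->12 [HIT]
step 4: bank1 4->11 [CONFLICT]
step 5: bank4 12->5 [CONFLICT]
step 6: bank6 None->6 [EMPTY]
step 7: bank5 13->14 [CONFLICT]
step 8: bank3 None->4 [EMPTY]
step 9: bank4 5->11 [CONFLICT]
step 10: bank1 11->11 [HIT]
step 11: bank5 14->5 [CONFLICT]
step 12: bank2 None->7 [EMPTY]
step 13: bank1 11->1 [CONFLICT]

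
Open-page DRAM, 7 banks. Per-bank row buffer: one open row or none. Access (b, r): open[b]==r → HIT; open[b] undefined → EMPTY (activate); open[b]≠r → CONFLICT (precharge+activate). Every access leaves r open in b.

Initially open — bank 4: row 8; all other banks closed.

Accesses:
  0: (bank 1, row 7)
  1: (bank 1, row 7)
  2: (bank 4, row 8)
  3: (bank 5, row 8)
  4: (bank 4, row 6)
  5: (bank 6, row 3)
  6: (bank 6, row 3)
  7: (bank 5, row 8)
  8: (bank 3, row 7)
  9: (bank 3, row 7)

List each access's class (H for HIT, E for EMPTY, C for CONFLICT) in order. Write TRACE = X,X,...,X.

TRACE = E,H,H,E,C,E,H,H,E,H

step 0: bank1 None->7 [EMPTY]
step 1: bank1 7->7 [HIT]
step 2: bank4 8->8 [HIT]
step 3: bank5 None->8 [EMPTY]
step 4: bank4 8->6 [CONFLICT]
step 5: bank6 None->3 [EMPTY]
step 6: bank6 3->3 [HIT]
step 7: bank5 8->8 [HIT]
step 8: bank3 None->7 [EMPTY]
step 9: bank3 7->7 [HIT]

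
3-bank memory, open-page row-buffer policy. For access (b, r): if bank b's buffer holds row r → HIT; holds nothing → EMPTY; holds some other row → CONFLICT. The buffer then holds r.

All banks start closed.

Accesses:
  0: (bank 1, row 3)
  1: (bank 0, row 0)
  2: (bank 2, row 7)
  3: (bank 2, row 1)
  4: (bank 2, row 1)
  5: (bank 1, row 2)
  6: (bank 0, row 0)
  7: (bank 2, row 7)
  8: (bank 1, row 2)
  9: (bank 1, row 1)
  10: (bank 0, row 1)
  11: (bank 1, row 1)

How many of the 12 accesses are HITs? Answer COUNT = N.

COUNT = 4

  [0] b1 r3: no row ⇒ E
  [1] b0 r0: no row ⇒ E
  [2] b2 r7: no row ⇒ E
  [3] b2 r1: had r7 ⇒ C
  [4] b2 r1: had r1 ⇒ H
  [5] b1 r2: had r3 ⇒ C
  [6] b0 r0: had r0 ⇒ H
  [7] b2 r7: had r1 ⇒ C
  [8] b1 r2: had r2 ⇒ H
  [9] b1 r1: had r2 ⇒ C
  [10] b0 r1: had r0 ⇒ C
  [11] b1 r1: had r1 ⇒ H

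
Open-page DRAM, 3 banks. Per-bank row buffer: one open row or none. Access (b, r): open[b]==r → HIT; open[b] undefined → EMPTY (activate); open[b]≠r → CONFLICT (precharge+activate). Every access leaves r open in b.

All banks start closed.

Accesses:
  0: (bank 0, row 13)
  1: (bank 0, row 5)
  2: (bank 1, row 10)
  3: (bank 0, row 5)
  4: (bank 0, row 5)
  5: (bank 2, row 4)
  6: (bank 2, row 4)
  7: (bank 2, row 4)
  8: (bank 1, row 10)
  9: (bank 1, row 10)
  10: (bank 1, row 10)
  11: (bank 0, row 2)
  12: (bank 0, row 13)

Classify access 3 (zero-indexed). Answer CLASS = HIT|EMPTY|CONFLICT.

0: bank 0 row 13 — prev None → EMPTY
1: bank 0 row 5 — prev 13 → CONFLICT
2: bank 1 row 10 — prev None → EMPTY
3: bank 0 row 5 — prev 5 → HIT
4: bank 0 row 5 — prev 5 → HIT
5: bank 2 row 4 — prev None → EMPTY
6: bank 2 row 4 — prev 4 → HIT
7: bank 2 row 4 — prev 4 → HIT
8: bank 1 row 10 — prev 10 → HIT
9: bank 1 row 10 — prev 10 → HIT
10: bank 1 row 10 — prev 10 → HIT
11: bank 0 row 2 — prev 5 → CONFLICT
12: bank 0 row 13 — prev 2 → CONFLICT

CLASS = HIT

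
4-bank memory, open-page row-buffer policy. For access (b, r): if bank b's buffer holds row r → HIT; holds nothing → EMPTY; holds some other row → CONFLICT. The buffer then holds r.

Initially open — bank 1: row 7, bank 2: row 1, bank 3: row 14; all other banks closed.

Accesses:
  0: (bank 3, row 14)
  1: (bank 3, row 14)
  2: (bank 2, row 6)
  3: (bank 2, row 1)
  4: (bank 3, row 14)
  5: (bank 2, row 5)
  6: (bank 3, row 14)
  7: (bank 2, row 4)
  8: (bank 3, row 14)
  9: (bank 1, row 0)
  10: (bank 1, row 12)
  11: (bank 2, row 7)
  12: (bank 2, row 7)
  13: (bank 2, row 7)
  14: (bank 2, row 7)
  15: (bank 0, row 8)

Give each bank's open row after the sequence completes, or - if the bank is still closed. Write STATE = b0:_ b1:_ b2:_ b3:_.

STATE = b0:8 b1:12 b2:7 b3:14

0: bank 3 row 14 — prev 14 → HIT
1: bank 3 row 14 — prev 14 → HIT
2: bank 2 row 6 — prev 1 → CONFLICT
3: bank 2 row 1 — prev 6 → CONFLICT
4: bank 3 row 14 — prev 14 → HIT
5: bank 2 row 5 — prev 1 → CONFLICT
6: bank 3 row 14 — prev 14 → HIT
7: bank 2 row 4 — prev 5 → CONFLICT
8: bank 3 row 14 — prev 14 → HIT
9: bank 1 row 0 — prev 7 → CONFLICT
10: bank 1 row 12 — prev 0 → CONFLICT
11: bank 2 row 7 — prev 4 → CONFLICT
12: bank 2 row 7 — prev 7 → HIT
13: bank 2 row 7 — prev 7 → HIT
14: bank 2 row 7 — prev 7 → HIT
15: bank 0 row 8 — prev None → EMPTY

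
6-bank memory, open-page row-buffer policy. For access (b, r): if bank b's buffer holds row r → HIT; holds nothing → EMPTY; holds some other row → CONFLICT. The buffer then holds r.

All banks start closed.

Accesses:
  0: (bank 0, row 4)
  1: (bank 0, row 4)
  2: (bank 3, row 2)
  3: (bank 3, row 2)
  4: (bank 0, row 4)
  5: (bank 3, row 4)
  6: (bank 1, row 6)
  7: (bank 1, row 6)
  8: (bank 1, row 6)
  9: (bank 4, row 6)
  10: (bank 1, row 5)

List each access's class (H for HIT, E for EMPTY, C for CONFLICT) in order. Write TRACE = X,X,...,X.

0: bank 0 row 4 — prev None → EMPTY
1: bank 0 row 4 — prev 4 → HIT
2: bank 3 row 2 — prev None → EMPTY
3: bank 3 row 2 — prev 2 → HIT
4: bank 0 row 4 — prev 4 → HIT
5: bank 3 row 4 — prev 2 → CONFLICT
6: bank 1 row 6 — prev None → EMPTY
7: bank 1 row 6 — prev 6 → HIT
8: bank 1 row 6 — prev 6 → HIT
9: bank 4 row 6 — prev None → EMPTY
10: bank 1 row 5 — prev 6 → CONFLICT

TRACE = E,H,E,H,H,C,E,H,H,E,C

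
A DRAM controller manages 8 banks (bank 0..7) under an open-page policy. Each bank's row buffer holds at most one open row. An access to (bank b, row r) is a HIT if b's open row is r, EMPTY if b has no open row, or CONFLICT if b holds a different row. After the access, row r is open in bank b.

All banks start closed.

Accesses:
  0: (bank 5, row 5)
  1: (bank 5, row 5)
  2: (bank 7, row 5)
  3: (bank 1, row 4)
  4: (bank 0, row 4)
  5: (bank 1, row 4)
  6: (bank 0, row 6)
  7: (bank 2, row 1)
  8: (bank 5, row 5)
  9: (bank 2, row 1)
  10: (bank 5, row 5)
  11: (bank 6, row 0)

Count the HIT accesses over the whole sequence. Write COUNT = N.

step 0: bank5 None->5 [EMPTY]
step 1: bank5 5->5 [HIT]
step 2: bank7 None->5 [EMPTY]
step 3: bank1 None->4 [EMPTY]
step 4: bank0 None->4 [EMPTY]
step 5: bank1 4->4 [HIT]
step 6: bank0 4->6 [CONFLICT]
step 7: bank2 None->1 [EMPTY]
step 8: bank5 5->5 [HIT]
step 9: bank2 1->1 [HIT]
step 10: bank5 5->5 [HIT]
step 11: bank6 None->0 [EMPTY]

COUNT = 5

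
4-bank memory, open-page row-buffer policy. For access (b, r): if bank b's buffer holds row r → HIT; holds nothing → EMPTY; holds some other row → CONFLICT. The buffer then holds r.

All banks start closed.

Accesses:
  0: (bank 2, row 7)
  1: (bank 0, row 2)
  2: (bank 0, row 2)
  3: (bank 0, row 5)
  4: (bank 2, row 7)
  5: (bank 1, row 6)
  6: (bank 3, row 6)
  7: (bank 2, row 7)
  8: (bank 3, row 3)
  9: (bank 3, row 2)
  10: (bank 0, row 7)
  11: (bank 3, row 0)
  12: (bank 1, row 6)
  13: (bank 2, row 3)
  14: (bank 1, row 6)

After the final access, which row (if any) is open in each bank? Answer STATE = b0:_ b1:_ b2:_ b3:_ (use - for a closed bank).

STATE = b0:7 b1:6 b2:3 b3:0

#0 (2,7) E
#1 (0,2) E
#2 (0,2) H  (was 2)
#3 (0,5) C  (was 2)
#4 (2,7) H  (was 7)
#5 (1,6) E
#6 (3,6) E
#7 (2,7) H  (was 7)
#8 (3,3) C  (was 6)
#9 (3,2) C  (was 3)
#10 (0,7) C  (was 5)
#11 (3,0) C  (was 2)
#12 (1,6) H  (was 6)
#13 (2,3) C  (was 7)
#14 (1,6) H  (was 6)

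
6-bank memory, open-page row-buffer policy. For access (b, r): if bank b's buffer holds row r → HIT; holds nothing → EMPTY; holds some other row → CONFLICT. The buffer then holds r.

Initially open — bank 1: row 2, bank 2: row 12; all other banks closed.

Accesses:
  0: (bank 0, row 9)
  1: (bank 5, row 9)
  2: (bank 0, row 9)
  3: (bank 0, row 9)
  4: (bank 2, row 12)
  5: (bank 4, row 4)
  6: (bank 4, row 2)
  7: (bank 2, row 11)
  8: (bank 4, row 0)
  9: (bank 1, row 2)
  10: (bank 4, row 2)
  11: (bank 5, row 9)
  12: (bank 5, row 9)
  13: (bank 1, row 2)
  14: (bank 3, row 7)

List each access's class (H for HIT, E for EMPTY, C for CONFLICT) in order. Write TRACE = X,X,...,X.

step 0: bank0 None->9 [EMPTY]
step 1: bank5 None->9 [EMPTY]
step 2: bank0 9->9 [HIT]
step 3: bank0 9->9 [HIT]
step 4: bank2 12->12 [HIT]
step 5: bank4 None->4 [EMPTY]
step 6: bank4 4->2 [CONFLICT]
step 7: bank2 12->11 [CONFLICT]
step 8: bank4 2->0 [CONFLICT]
step 9: bank1 2->2 [HIT]
step 10: bank4 0->2 [CONFLICT]
step 11: bank5 9->9 [HIT]
step 12: bank5 9->9 [HIT]
step 13: bank1 2->2 [HIT]
step 14: bank3 None->7 [EMPTY]

TRACE = E,E,H,H,H,E,C,C,C,H,C,H,H,H,E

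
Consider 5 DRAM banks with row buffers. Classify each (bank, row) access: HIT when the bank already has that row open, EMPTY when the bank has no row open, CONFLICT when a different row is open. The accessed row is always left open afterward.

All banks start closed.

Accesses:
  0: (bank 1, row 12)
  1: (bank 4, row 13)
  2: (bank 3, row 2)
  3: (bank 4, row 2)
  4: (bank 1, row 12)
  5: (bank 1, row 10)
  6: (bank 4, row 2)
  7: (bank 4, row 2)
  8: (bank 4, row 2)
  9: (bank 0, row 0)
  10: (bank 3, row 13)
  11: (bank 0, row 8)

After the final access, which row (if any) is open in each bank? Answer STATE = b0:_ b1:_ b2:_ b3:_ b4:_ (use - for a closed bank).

step 0: bank1 None->12 [EMPTY]
step 1: bank4 None->13 [EMPTY]
step 2: bank3 None->2 [EMPTY]
step 3: bank4 13->2 [CONFLICT]
step 4: bank1 12->12 [HIT]
step 5: bank1 12->10 [CONFLICT]
step 6: bank4 2->2 [HIT]
step 7: bank4 2->2 [HIT]
step 8: bank4 2->2 [HIT]
step 9: bank0 None->0 [EMPTY]
step 10: bank3 2->13 [CONFLICT]
step 11: bank0 0->8 [CONFLICT]

STATE = b0:8 b1:10 b2:- b3:13 b4:2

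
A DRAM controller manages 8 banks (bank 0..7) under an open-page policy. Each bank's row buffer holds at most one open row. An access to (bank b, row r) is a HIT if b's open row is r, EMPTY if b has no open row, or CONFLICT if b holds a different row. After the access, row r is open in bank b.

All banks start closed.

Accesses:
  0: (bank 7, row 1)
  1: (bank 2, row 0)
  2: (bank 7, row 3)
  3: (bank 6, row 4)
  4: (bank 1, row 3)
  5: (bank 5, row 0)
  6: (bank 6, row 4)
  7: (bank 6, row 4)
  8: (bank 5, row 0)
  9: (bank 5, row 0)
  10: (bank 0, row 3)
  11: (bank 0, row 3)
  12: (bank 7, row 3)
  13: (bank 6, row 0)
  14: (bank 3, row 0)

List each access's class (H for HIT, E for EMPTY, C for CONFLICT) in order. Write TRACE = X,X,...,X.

TRACE = E,E,C,E,E,E,H,H,H,H,E,H,H,C,E

#0 (7,1) E
#1 (2,0) E
#2 (7,3) C  (was 1)
#3 (6,4) E
#4 (1,3) E
#5 (5,0) E
#6 (6,4) H  (was 4)
#7 (6,4) H  (was 4)
#8 (5,0) H  (was 0)
#9 (5,0) H  (was 0)
#10 (0,3) E
#11 (0,3) H  (was 3)
#12 (7,3) H  (was 3)
#13 (6,0) C  (was 4)
#14 (3,0) E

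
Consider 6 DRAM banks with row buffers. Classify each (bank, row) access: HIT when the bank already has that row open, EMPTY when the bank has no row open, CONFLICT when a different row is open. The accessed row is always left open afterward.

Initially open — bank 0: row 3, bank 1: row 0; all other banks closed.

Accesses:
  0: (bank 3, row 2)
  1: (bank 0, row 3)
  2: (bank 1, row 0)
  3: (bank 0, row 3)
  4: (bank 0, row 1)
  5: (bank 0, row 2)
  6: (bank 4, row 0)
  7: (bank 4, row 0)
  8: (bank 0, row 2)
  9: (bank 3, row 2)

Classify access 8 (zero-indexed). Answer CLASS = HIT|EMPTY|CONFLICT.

CLASS = HIT

step 0: bank3 None->2 [EMPTY]
step 1: bank0 3->3 [HIT]
step 2: bank1 0->0 [HIT]
step 3: bank0 3->3 [HIT]
step 4: bank0 3->1 [CONFLICT]
step 5: bank0 1->2 [CONFLICT]
step 6: bank4 None->0 [EMPTY]
step 7: bank4 0->0 [HIT]
step 8: bank0 2->2 [HIT]
step 9: bank3 2->2 [HIT]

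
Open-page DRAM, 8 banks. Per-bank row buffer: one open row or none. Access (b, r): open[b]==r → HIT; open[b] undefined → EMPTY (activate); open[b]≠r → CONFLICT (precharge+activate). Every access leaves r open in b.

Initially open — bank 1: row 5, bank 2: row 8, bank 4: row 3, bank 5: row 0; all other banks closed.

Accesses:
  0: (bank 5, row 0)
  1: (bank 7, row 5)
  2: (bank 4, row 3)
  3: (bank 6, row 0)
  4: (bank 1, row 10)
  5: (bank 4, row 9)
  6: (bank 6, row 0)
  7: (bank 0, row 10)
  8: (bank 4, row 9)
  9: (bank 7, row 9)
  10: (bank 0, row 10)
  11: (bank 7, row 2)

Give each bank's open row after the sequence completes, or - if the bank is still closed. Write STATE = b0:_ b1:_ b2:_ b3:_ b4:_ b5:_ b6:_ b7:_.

STATE = b0:10 b1:10 b2:8 b3:- b4:9 b5:0 b6:0 b7:2

#0 (5,0) H  (was 0)
#1 (7,5) E
#2 (4,3) H  (was 3)
#3 (6,0) E
#4 (1,10) C  (was 5)
#5 (4,9) C  (was 3)
#6 (6,0) H  (was 0)
#7 (0,10) E
#8 (4,9) H  (was 9)
#9 (7,9) C  (was 5)
#10 (0,10) H  (was 10)
#11 (7,2) C  (was 9)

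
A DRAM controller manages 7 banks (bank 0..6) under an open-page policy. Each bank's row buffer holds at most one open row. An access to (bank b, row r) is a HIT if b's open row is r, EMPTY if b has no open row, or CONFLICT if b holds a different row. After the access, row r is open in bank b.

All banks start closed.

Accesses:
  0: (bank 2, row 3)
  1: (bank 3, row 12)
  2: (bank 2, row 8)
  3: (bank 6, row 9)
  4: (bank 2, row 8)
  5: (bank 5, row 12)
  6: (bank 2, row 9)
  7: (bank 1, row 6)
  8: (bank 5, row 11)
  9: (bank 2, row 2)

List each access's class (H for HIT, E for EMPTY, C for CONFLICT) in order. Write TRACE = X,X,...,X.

TRACE = E,E,C,E,H,E,C,E,C,C

#0 (2,3) E
#1 (3,12) E
#2 (2,8) C  (was 3)
#3 (6,9) E
#4 (2,8) H  (was 8)
#5 (5,12) E
#6 (2,9) C  (was 8)
#7 (1,6) E
#8 (5,11) C  (was 12)
#9 (2,2) C  (was 9)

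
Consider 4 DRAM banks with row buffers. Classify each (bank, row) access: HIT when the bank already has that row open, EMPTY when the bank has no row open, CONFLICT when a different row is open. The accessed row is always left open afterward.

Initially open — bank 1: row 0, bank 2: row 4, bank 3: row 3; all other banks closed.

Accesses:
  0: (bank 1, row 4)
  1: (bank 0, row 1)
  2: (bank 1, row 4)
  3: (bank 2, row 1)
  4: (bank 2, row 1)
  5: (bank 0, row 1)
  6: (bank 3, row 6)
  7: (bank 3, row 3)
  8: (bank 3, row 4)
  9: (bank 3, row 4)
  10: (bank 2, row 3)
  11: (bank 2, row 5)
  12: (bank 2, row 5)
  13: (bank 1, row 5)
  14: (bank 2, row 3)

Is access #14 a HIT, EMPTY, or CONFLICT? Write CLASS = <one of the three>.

CLASS = CONFLICT

0: bank 1 row 4 — prev 0 → CONFLICT
1: bank 0 row 1 — prev None → EMPTY
2: bank 1 row 4 — prev 4 → HIT
3: bank 2 row 1 — prev 4 → CONFLICT
4: bank 2 row 1 — prev 1 → HIT
5: bank 0 row 1 — prev 1 → HIT
6: bank 3 row 6 — prev 3 → CONFLICT
7: bank 3 row 3 — prev 6 → CONFLICT
8: bank 3 row 4 — prev 3 → CONFLICT
9: bank 3 row 4 — prev 4 → HIT
10: bank 2 row 3 — prev 1 → CONFLICT
11: bank 2 row 5 — prev 3 → CONFLICT
12: bank 2 row 5 — prev 5 → HIT
13: bank 1 row 5 — prev 4 → CONFLICT
14: bank 2 row 3 — prev 5 → CONFLICT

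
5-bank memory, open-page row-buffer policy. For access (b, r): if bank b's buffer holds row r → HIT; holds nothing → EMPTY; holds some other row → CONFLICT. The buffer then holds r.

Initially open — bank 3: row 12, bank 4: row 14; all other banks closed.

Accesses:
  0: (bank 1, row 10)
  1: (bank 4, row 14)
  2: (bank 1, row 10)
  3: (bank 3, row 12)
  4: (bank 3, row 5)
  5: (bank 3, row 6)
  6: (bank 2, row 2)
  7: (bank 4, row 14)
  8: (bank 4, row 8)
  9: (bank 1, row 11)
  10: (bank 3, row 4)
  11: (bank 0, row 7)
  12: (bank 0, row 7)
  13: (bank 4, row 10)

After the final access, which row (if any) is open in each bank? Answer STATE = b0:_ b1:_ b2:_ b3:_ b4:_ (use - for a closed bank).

  [0] b1 r10: no row ⇒ E
  [1] b4 r14: had r14 ⇒ H
  [2] b1 r10: had r10 ⇒ H
  [3] b3 r12: had r12 ⇒ H
  [4] b3 r5: had r12 ⇒ C
  [5] b3 r6: had r5 ⇒ C
  [6] b2 r2: no row ⇒ E
  [7] b4 r14: had r14 ⇒ H
  [8] b4 r8: had r14 ⇒ C
  [9] b1 r11: had r10 ⇒ C
  [10] b3 r4: had r6 ⇒ C
  [11] b0 r7: no row ⇒ E
  [12] b0 r7: had r7 ⇒ H
  [13] b4 r10: had r8 ⇒ C

STATE = b0:7 b1:11 b2:2 b3:4 b4:10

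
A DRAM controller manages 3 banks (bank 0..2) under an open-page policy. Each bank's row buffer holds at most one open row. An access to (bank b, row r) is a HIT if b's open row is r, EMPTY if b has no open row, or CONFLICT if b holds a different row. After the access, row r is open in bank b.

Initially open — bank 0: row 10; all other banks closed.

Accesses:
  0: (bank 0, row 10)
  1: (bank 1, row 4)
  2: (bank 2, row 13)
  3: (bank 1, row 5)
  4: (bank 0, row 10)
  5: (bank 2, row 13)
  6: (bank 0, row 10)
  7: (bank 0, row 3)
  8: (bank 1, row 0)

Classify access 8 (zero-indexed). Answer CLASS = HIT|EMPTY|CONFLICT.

CLASS = CONFLICT

step 0: bank0 10->10 [HIT]
step 1: bank1 None->4 [EMPTY]
step 2: bank2 None->13 [EMPTY]
step 3: bank1 4->5 [CONFLICT]
step 4: bank0 10->10 [HIT]
step 5: bank2 13->13 [HIT]
step 6: bank0 10->10 [HIT]
step 7: bank0 10->3 [CONFLICT]
step 8: bank1 5->0 [CONFLICT]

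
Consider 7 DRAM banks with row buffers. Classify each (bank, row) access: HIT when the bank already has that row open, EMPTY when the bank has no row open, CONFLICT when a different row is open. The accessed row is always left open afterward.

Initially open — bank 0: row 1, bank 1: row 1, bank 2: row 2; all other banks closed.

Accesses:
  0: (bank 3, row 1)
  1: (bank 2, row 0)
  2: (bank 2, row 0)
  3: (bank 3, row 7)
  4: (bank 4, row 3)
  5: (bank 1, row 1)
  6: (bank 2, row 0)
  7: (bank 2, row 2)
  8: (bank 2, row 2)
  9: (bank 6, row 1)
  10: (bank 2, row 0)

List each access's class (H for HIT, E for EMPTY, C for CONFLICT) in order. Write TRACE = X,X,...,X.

step 0: bank3 None->1 [EMPTY]
step 1: bank2 2->0 [CONFLICT]
step 2: bank2 0->0 [HIT]
step 3: bank3 1->7 [CONFLICT]
step 4: bank4 None->3 [EMPTY]
step 5: bank1 1->1 [HIT]
step 6: bank2 0->0 [HIT]
step 7: bank2 0->2 [CONFLICT]
step 8: bank2 2->2 [HIT]
step 9: bank6 None->1 [EMPTY]
step 10: bank2 2->0 [CONFLICT]

TRACE = E,C,H,C,E,H,H,C,H,E,C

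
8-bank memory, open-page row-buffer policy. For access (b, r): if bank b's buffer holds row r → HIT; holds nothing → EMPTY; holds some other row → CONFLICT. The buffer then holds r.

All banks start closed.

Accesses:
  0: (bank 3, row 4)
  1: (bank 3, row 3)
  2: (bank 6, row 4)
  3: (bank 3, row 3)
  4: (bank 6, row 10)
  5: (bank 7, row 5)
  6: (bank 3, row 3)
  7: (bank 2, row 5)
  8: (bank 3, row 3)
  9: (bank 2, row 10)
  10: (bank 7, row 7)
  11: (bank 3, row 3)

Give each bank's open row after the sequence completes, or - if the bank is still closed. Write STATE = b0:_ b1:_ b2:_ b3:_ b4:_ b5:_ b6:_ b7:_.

STATE = b0:- b1:- b2:10 b3:3 b4:- b5:- b6:10 b7:7

step 0: bank3 None->4 [EMPTY]
step 1: bank3 4->3 [CONFLICT]
step 2: bank6 None->4 [EMPTY]
step 3: bank3 3->3 [HIT]
step 4: bank6 4->10 [CONFLICT]
step 5: bank7 None->5 [EMPTY]
step 6: bank3 3->3 [HIT]
step 7: bank2 None->5 [EMPTY]
step 8: bank3 3->3 [HIT]
step 9: bank2 5->10 [CONFLICT]
step 10: bank7 5->7 [CONFLICT]
step 11: bank3 3->3 [HIT]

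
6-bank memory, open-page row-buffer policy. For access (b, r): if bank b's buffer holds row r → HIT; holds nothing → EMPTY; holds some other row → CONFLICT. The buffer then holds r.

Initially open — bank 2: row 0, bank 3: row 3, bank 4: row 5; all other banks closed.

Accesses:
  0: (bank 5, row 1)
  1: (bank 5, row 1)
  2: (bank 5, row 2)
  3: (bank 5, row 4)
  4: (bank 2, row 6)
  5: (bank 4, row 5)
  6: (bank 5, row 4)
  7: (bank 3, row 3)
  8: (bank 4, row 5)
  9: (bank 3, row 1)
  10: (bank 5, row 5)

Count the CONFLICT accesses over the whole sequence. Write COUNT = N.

0: bank 5 row 1 — prev None → EMPTY
1: bank 5 row 1 — prev 1 → HIT
2: bank 5 row 2 — prev 1 → CONFLICT
3: bank 5 row 4 — prev 2 → CONFLICT
4: bank 2 row 6 — prev 0 → CONFLICT
5: bank 4 row 5 — prev 5 → HIT
6: bank 5 row 4 — prev 4 → HIT
7: bank 3 row 3 — prev 3 → HIT
8: bank 4 row 5 — prev 5 → HIT
9: bank 3 row 1 — prev 3 → CONFLICT
10: bank 5 row 5 — prev 4 → CONFLICT

COUNT = 5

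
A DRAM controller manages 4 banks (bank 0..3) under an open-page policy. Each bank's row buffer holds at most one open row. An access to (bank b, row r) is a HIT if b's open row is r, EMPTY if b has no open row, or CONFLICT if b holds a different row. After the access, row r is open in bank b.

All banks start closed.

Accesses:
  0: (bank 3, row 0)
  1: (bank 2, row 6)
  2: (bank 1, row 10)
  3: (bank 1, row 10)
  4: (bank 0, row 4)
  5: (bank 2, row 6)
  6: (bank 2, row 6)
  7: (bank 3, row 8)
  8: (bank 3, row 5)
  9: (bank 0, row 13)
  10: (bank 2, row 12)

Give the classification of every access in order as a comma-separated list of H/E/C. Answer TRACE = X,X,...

TRACE = E,E,E,H,E,H,H,C,C,C,C

  [0] b3 r0: no row ⇒ E
  [1] b2 r6: no row ⇒ E
  [2] b1 r10: no row ⇒ E
  [3] b1 r10: had r10 ⇒ H
  [4] b0 r4: no row ⇒ E
  [5] b2 r6: had r6 ⇒ H
  [6] b2 r6: had r6 ⇒ H
  [7] b3 r8: had r0 ⇒ C
  [8] b3 r5: had r8 ⇒ C
  [9] b0 r13: had r4 ⇒ C
  [10] b2 r12: had r6 ⇒ C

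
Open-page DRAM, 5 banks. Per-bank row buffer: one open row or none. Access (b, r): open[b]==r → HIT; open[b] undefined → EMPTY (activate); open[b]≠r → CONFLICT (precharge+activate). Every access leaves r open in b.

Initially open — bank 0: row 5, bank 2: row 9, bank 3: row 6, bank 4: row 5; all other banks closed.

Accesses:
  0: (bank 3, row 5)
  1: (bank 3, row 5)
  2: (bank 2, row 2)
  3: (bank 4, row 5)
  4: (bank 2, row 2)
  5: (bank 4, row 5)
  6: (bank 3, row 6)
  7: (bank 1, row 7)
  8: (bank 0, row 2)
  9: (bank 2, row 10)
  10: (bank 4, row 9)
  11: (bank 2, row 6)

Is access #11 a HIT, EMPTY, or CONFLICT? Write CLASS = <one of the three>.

  [0] b3 r5: had r6 ⇒ C
  [1] b3 r5: had r5 ⇒ H
  [2] b2 r2: had r9 ⇒ C
  [3] b4 r5: had r5 ⇒ H
  [4] b2 r2: had r2 ⇒ H
  [5] b4 r5: had r5 ⇒ H
  [6] b3 r6: had r5 ⇒ C
  [7] b1 r7: no row ⇒ E
  [8] b0 r2: had r5 ⇒ C
  [9] b2 r10: had r2 ⇒ C
  [10] b4 r9: had r5 ⇒ C
  [11] b2 r6: had r10 ⇒ C

CLASS = CONFLICT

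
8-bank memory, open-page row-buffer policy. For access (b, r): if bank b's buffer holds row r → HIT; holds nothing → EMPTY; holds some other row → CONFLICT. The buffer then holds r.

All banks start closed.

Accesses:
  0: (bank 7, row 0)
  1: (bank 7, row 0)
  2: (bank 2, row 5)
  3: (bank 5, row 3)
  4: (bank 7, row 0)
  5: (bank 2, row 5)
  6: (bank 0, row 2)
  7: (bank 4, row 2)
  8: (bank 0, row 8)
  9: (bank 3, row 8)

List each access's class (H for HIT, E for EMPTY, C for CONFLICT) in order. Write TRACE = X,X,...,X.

  [0] b7 r0: no row ⇒ E
  [1] b7 r0: had r0 ⇒ H
  [2] b2 r5: no row ⇒ E
  [3] b5 r3: no row ⇒ E
  [4] b7 r0: had r0 ⇒ H
  [5] b2 r5: had r5 ⇒ H
  [6] b0 r2: no row ⇒ E
  [7] b4 r2: no row ⇒ E
  [8] b0 r8: had r2 ⇒ C
  [9] b3 r8: no row ⇒ E

TRACE = E,H,E,E,H,H,E,E,C,E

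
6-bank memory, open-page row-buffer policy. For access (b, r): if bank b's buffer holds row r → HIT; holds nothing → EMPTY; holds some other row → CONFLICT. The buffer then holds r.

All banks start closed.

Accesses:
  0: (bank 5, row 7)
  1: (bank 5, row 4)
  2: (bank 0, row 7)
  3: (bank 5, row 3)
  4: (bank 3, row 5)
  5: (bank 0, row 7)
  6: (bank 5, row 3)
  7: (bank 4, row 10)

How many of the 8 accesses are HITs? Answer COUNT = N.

0: bank 5 row 7 — prev None → EMPTY
1: bank 5 row 4 — prev 7 → CONFLICT
2: bank 0 row 7 — prev None → EMPTY
3: bank 5 row 3 — prev 4 → CONFLICT
4: bank 3 row 5 — prev None → EMPTY
5: bank 0 row 7 — prev 7 → HIT
6: bank 5 row 3 — prev 3 → HIT
7: bank 4 row 10 — prev None → EMPTY

COUNT = 2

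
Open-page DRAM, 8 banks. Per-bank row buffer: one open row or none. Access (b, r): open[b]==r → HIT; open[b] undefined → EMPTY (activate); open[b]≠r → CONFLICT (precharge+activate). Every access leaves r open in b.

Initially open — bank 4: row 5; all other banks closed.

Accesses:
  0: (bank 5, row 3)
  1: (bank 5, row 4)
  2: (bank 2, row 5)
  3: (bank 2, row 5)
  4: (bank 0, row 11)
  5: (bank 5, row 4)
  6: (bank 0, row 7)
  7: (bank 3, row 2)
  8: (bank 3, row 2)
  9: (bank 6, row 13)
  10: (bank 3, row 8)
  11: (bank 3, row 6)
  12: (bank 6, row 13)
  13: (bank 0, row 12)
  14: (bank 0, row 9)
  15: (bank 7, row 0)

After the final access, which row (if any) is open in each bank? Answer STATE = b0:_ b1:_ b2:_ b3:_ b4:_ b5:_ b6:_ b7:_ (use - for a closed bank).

STATE = b0:9 b1:- b2:5 b3:6 b4:5 b5:4 b6:13 b7:0

  [0] b5 r3: no row ⇒ E
  [1] b5 r4: had r3 ⇒ C
  [2] b2 r5: no row ⇒ E
  [3] b2 r5: had r5 ⇒ H
  [4] b0 r11: no row ⇒ E
  [5] b5 r4: had r4 ⇒ H
  [6] b0 r7: had r11 ⇒ C
  [7] b3 r2: no row ⇒ E
  [8] b3 r2: had r2 ⇒ H
  [9] b6 r13: no row ⇒ E
  [10] b3 r8: had r2 ⇒ C
  [11] b3 r6: had r8 ⇒ C
  [12] b6 r13: had r13 ⇒ H
  [13] b0 r12: had r7 ⇒ C
  [14] b0 r9: had r12 ⇒ C
  [15] b7 r0: no row ⇒ E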